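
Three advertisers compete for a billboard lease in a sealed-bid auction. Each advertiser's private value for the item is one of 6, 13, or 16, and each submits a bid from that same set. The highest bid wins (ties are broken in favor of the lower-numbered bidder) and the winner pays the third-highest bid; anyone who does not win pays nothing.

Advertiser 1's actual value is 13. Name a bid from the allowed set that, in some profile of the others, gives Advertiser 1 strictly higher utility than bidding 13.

16

Suppose Advertiser 2 bids 6 and Advertiser 3 bids 16.
Bid 13: loses, pays 0, utility 0.
Bid 16: wins, pays 6, utility 13 - 6 = 7.
So bidding 16 beats truth here (7 > 0).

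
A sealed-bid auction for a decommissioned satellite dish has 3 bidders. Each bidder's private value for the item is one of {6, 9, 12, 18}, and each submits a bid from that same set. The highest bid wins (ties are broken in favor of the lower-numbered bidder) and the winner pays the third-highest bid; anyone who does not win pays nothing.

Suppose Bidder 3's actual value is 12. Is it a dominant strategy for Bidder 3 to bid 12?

No

Consider the case where Bidder 1 bids 6 and Bidder 2 bids 12.
Truthful bid 12: loses, pays 0, utility 0.
Bid 18 instead: wins, pays 6, utility 12 - 6 = 6.
Since 6 > 0, bidding 18 is strictly better here, so truthful bidding is not dominant.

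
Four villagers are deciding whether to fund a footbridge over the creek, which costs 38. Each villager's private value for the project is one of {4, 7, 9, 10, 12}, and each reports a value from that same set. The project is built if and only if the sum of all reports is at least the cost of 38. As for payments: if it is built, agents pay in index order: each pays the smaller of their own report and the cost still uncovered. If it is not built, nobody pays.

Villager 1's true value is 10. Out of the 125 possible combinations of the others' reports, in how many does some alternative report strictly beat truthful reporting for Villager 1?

Others report (7, 10, 12): truth gives 0; report 9 gives 1 > 0. Violating.
Others report (7, 12, 10): truth gives 0; report 9 gives 1 > 0. Violating.
Others report (7, 12, 12): truth gives 0; report 7 gives 3 > 0. Violating.
Others report (9, 9, 12): truth gives 0; report 9 gives 1 > 0. Violating.
Others report (4, 4, 4): truth gives 0; no alternative beats it.
Others report (4, 4, 7): truth gives 0; no alternative beats it.
(Checking all 125 profiles: 32 have a profitable deviation, 93 do not.)

32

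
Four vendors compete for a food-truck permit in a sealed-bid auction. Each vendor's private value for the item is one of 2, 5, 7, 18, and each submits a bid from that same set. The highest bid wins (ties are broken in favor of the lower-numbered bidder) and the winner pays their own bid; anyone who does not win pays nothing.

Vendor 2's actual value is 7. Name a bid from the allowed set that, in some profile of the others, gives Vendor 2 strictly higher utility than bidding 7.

5

Suppose Vendor 1 bids 2, Vendor 3 bids 2 and Vendor 4 bids 2.
Bid 7: wins, pays 7, utility 7 - 7 = 0.
Bid 5: wins, pays 5, utility 7 - 5 = 2.
So bidding 5 beats truth here (2 > 0).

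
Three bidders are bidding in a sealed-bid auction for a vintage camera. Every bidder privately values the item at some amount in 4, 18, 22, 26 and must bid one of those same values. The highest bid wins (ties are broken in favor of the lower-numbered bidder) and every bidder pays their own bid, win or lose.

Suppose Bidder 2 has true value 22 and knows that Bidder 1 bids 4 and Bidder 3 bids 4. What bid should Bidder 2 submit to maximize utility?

Bid 4: loses but pays 4, utility -4.
Bid 18: wins, pays 18, utility 22 - 18 = 4.
Bid 22: wins, pays 22, utility 22 - 22 = 0.
Bid 26: wins, pays 26, utility 22 - 26 = -4.
The best choice is 18 with utility 4.

18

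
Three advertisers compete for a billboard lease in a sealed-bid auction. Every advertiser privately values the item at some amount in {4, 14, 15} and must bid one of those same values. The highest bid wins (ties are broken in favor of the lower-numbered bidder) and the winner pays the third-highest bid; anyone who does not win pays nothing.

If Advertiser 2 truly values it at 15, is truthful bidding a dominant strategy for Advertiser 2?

Check each profile of the others' bids and compare truth against every alternative bid.
Others bid (4, 15): truth gives 11, best alternative gives 0.
Others bid (14, 4): truth gives 11, best alternative gives 0.
Others bid (14, 14): truth gives 1, best alternative gives 0.
Others bid (14, 15): truth gives 1, best alternative gives 0.
Others bid (4, 4): truth gives 11, best alternative gives 11.
Others bid (4, 14): truth gives 11, best alternative gives 11.
(Remaining 3 profiles checked similarly; truth is weakly best in each.)
In every case the truthful bid is at least as good as any alternative, so it is a dominant strategy.

Yes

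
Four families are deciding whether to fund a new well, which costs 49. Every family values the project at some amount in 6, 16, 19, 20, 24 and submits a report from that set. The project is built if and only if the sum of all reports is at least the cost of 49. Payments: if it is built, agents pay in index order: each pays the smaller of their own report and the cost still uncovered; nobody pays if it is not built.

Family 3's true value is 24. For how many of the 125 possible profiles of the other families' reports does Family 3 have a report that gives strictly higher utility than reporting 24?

Others report (6, 6, 19): truth gives 0; report 19 gives 5 > 0. Violating.
Others report (6, 6, 20): truth gives 0; report 19 gives 5 > 0. Violating.
Others report (6, 6, 24): truth gives 0; report 16 gives 8 > 0. Violating.
Others report (6, 16, 16): truth gives 0; report 16 gives 8 > 0. Violating.
Others report (6, 6, 6): truth gives 0; no alternative beats it.
Others report (6, 6, 16): truth gives 0; no alternative beats it.
(Checking all 125 profiles: 92 have a profitable deviation, 33 do not.)

92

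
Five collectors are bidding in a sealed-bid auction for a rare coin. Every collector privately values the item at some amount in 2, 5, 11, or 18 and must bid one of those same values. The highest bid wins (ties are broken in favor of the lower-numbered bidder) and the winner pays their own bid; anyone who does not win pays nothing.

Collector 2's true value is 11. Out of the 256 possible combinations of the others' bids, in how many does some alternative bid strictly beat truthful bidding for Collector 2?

Others bid (2, 2, 2, 2): truth gives 0; bid 5 gives 6 > 0. Violating.
Others bid (2, 2, 2, 5): truth gives 0; bid 5 gives 6 > 0. Violating.
Others bid (2, 2, 5, 2): truth gives 0; bid 5 gives 6 > 0. Violating.
Others bid (2, 2, 5, 5): truth gives 0; bid 5 gives 6 > 0. Violating.
Others bid (2, 2, 2, 11): truth gives 0; no alternative beats it.
Others bid (2, 2, 2, 18): truth gives 0; no alternative beats it.
(Checking all 256 profiles: 8 have a profitable deviation, 248 do not.)

8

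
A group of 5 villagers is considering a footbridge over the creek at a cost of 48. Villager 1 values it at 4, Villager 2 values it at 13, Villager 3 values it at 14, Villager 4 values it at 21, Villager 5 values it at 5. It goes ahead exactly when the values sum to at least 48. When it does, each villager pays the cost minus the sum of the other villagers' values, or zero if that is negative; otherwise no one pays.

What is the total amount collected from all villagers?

Total value 57 ≥ cost 48, so it is built.
Villager 1: others sum to 53; max(0, 48 - 53) = 0.
Villager 2: others sum to 44; max(0, 48 - 44) = 4.
Villager 3: others sum to 43; max(0, 48 - 43) = 5.
Villager 4: others sum to 36; max(0, 48 - 36) = 12.
Villager 5: others sum to 52; max(0, 48 - 52) = 0.
Total collected = 0 + 4 + 5 + 12 + 0 = 21.

21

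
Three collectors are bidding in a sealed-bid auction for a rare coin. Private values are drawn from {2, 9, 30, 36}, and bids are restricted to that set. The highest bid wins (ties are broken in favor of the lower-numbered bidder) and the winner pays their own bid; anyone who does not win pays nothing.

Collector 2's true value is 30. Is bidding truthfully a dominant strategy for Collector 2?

Consider the case where Collector 1 bids 2 and Collector 3 bids 2.
Truthful bid 30: wins, pays 30, utility 30 - 30 = 0.
Bid 9 instead: wins, pays 9, utility 30 - 9 = 21.
Since 21 > 0, bidding 9 is strictly better here, so truthful bidding is not dominant.

No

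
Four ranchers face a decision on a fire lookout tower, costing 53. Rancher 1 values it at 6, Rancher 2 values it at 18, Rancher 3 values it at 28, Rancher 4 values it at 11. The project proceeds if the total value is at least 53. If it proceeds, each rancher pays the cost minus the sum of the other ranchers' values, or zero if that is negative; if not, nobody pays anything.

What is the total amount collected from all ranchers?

27

Total value 63 ≥ cost 53, so it is built.
Rancher 1: others sum to 57; max(0, 53 - 57) = 0.
Rancher 2: others sum to 45; max(0, 53 - 45) = 8.
Rancher 3: others sum to 35; max(0, 53 - 35) = 18.
Rancher 4: others sum to 52; max(0, 53 - 52) = 1.
Total collected = 0 + 8 + 18 + 1 = 27.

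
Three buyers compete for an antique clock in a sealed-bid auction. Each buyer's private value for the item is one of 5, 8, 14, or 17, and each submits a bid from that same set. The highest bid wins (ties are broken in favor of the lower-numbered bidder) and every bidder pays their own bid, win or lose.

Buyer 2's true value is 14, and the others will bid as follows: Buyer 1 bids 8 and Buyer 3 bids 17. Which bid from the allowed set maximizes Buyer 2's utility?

Bid 5: loses but pays 5, utility -5.
Bid 8: loses but pays 8, utility -8.
Bid 14: loses but pays 14, utility -14.
Bid 17: wins, pays 17, utility 14 - 17 = -3.
The best choice is 17 with utility -3.

17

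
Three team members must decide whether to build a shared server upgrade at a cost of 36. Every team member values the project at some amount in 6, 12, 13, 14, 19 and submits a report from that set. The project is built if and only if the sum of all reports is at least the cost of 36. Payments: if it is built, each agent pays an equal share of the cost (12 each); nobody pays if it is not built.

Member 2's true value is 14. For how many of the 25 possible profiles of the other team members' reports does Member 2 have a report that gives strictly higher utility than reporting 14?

Others report (6, 12): truth gives 0; report 19 gives 2 > 0. Violating.
Others report (6, 13): truth gives 0; report 19 gives 2 > 0. Violating.
Others report (6, 14): truth gives 0; report 19 gives 2 > 0. Violating.
Others report (12, 6): truth gives 0; report 19 gives 2 > 0. Violating.
Others report (6, 6): truth gives 0; no alternative beats it.
Others report (6, 19): truth gives 2; no alternative beats it.
(Checking all 25 profiles: 6 have a profitable deviation, 19 do not.)

6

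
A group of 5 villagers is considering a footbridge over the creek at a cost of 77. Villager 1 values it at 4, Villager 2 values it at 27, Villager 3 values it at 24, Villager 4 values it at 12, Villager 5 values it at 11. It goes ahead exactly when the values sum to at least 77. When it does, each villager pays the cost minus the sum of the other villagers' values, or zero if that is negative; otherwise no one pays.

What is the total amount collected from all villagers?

73

Total value 78 ≥ cost 77, so it is built.
Villager 1: others sum to 74; max(0, 77 - 74) = 3.
Villager 2: others sum to 51; max(0, 77 - 51) = 26.
Villager 3: others sum to 54; max(0, 77 - 54) = 23.
Villager 4: others sum to 66; max(0, 77 - 66) = 11.
Villager 5: others sum to 67; max(0, 77 - 67) = 10.
Total collected = 3 + 26 + 23 + 11 + 10 = 73.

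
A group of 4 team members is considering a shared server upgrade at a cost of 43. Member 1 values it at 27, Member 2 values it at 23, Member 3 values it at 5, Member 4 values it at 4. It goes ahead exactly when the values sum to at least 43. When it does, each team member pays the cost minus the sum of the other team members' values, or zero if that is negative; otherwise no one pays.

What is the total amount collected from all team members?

Total value 59 ≥ cost 43, so it is built.
Member 1: others sum to 32; max(0, 43 - 32) = 11.
Member 2: others sum to 36; max(0, 43 - 36) = 7.
Member 3: others sum to 54; max(0, 43 - 54) = 0.
Member 4: others sum to 55; max(0, 43 - 55) = 0.
Total collected = 11 + 7 + 0 + 0 = 18.

18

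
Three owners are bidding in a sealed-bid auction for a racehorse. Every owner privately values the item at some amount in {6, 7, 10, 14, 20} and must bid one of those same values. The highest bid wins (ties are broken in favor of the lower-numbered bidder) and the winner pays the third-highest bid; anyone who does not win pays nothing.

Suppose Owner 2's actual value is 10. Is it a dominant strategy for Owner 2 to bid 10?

Consider the case where Owner 1 bids 6 and Owner 3 bids 14.
Truthful bid 10: loses, pays 0, utility 0.
Bid 14 instead: wins, pays 6, utility 10 - 6 = 4.
Since 4 > 0, bidding 14 is strictly better here, so truthful bidding is not dominant.

No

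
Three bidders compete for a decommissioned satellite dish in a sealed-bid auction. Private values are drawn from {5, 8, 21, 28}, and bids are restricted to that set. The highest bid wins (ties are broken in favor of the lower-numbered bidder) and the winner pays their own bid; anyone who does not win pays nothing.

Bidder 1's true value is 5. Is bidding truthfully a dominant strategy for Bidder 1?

Yes

Check each profile of the others' bids and compare truth against every alternative bid.
Others bid (5, 5): truth gives 0, best alternative gives -3.
Others bid (5, 8): truth gives 0, best alternative gives -3.
Others bid (8, 5): truth gives 0, best alternative gives -3.
Others bid (8, 8): truth gives 0, best alternative gives -3.
Others bid (5, 21): truth gives 0, best alternative gives 0.
Others bid (5, 28): truth gives 0, best alternative gives 0.
(Remaining 10 profiles checked similarly; truth is weakly best in each.)
In every case the truthful bid is at least as good as any alternative, so it is a dominant strategy.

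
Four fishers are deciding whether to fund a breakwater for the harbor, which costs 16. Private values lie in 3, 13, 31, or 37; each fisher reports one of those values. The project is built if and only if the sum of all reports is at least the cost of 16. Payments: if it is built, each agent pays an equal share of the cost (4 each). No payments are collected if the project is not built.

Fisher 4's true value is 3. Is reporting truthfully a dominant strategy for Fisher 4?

Yes

Check each profile of the others' reports and compare truth against every alternative report.
Others report (3, 3, 3): truth gives 0, best alternative gives -1.
Others report (3, 3, 13): truth gives -1, best alternative gives -1.
Others report (3, 3, 31): truth gives -1, best alternative gives -1.
Others report (3, 3, 37): truth gives -1, best alternative gives -1.
Others report (3, 13, 3): truth gives -1, best alternative gives -1.
Others report (3, 13, 13): truth gives -1, best alternative gives -1.
(Remaining 58 profiles checked similarly; truth is weakly best in each.)
In every case the truthful report is at least as good as any alternative, so it is a dominant strategy.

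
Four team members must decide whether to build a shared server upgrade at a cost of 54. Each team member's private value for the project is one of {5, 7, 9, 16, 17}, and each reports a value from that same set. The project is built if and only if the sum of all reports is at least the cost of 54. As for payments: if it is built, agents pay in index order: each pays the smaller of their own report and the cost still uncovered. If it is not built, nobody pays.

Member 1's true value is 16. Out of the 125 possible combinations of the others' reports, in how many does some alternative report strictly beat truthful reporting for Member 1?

Others report (16, 16, 16): truth gives 0; report 7 gives 9 > 0. Violating.
Others report (16, 16, 17): truth gives 0; report 5 gives 11 > 0. Violating.
Others report (16, 17, 16): truth gives 0; report 5 gives 11 > 0. Violating.
Others report (16, 17, 17): truth gives 0; report 5 gives 11 > 0. Violating.
Others report (5, 5, 5): truth gives 0; no alternative beats it.
Others report (5, 5, 7): truth gives 0; no alternative beats it.
(Checking all 125 profiles: 8 have a profitable deviation, 117 do not.)

8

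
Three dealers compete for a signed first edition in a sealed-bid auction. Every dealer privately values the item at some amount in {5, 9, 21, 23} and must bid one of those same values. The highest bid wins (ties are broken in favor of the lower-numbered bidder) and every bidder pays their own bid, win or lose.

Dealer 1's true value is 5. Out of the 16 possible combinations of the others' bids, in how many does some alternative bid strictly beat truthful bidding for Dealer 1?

3

Others bid (5, 9): truth gives -5; bid 9 gives -4 > -5. Violating.
Others bid (9, 5): truth gives -5; bid 9 gives -4 > -5. Violating.
Others bid (9, 9): truth gives -5; bid 9 gives -4 > -5. Violating.
Others bid (5, 5): truth gives 0; no alternative beats it.
Others bid (5, 21): truth gives -5; no alternative beats it.
(Checking all 16 profiles: 3 have a profitable deviation, 13 do not.)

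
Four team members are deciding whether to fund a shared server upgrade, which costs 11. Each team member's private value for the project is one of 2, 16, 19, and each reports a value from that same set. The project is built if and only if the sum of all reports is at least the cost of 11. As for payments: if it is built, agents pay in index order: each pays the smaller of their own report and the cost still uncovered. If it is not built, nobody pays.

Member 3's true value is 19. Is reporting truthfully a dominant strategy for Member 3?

Consider the case where Member 1 reports 2, Member 2 reports 2 and Member 4 reports 16.
Truthful report 19: project built, pays 7, utility 19 - 7 = 12.
Report 2 instead: project built, pays 2, utility 19 - 2 = 17.
Since 17 > 12, reporting 2 is strictly better here, so truthful reporting is not dominant.

No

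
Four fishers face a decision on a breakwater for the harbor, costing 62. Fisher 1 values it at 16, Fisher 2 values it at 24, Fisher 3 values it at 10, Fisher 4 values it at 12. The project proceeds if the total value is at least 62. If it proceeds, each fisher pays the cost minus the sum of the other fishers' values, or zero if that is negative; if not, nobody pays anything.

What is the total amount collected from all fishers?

Total value 62 ≥ cost 62, so it is built.
Fisher 1: others sum to 46; max(0, 62 - 46) = 16.
Fisher 2: others sum to 38; max(0, 62 - 38) = 24.
Fisher 3: others sum to 52; max(0, 62 - 52) = 10.
Fisher 4: others sum to 50; max(0, 62 - 50) = 12.
Total collected = 16 + 24 + 10 + 12 = 62.

62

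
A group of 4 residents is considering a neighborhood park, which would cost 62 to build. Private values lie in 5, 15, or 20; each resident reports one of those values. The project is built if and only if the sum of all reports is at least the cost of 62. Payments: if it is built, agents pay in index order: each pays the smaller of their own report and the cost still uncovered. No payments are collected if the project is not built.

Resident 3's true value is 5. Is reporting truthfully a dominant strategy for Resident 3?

Check each profile of the others' reports and compare truth against every alternative report.
Others report (15, 15, 20): truth gives 0, best alternative gives -10.
Others report (15, 20, 15): truth gives 0, best alternative gives -10.
Others report (15, 20, 20): truth gives 0, best alternative gives -10.
Others report (20, 15, 15): truth gives 0, best alternative gives -10.
Others report (20, 15, 20): truth gives 0, best alternative gives -10.
Others report (20, 20, 15): truth gives 0, best alternative gives -10.
(Remaining 21 profiles checked similarly; truth is weakly best in each.)
In every case the truthful report is at least as good as any alternative, so it is a dominant strategy.

Yes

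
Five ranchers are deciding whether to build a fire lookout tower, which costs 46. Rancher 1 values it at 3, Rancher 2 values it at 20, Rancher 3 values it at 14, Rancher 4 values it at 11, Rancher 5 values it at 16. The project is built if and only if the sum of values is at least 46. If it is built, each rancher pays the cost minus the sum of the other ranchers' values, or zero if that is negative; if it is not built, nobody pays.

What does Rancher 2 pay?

Total value 64 ≥ cost 46, so the project is built.
The other ranchers' values sum to 44.
Cost minus that sum is 46 - 44 = 2.

2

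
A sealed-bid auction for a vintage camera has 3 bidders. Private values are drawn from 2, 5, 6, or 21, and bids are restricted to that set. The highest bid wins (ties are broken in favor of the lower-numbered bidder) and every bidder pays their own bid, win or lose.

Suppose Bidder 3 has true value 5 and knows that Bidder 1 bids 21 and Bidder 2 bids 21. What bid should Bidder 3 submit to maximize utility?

2

Bid 2: loses but pays 2, utility -2.
Bid 5: loses but pays 5, utility -5.
Bid 6: loses but pays 6, utility -6.
Bid 21: loses but pays 21, utility -21.
The best choice is 2 with utility -2.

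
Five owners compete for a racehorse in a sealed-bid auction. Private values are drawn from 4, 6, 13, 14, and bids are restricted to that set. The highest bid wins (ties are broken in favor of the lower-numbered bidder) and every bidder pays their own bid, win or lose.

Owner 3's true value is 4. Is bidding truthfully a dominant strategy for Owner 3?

No

Consider the case where Owner 1 bids 4, Owner 2 bids 4, Owner 4 bids 4 and Owner 5 bids 4.
Truthful bid 4: loses but pays 4, utility -4.
Bid 6 instead: wins, pays 6, utility 4 - 6 = -2.
Since -2 > -4, bidding 6 is strictly better here, so truthful bidding is not dominant.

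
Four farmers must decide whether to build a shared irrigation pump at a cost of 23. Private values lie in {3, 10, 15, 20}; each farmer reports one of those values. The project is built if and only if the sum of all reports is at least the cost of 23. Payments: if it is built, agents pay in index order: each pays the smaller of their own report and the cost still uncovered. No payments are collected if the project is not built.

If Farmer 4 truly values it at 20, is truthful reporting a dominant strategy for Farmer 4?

Yes

Check each profile of the others' reports and compare truth against every alternative report.
Others report (3, 3, 20): truth gives 20, best alternative gives 20.
Others report (3, 10, 10): truth gives 20, best alternative gives 20.
Others report (3, 10, 15): truth gives 20, best alternative gives 20.
Others report (3, 10, 20): truth gives 20, best alternative gives 20.
Others report (3, 15, 10): truth gives 20, best alternative gives 20.
Others report (3, 15, 15): truth gives 20, best alternative gives 20.
(Remaining 58 profiles checked similarly; truth is weakly best in each.)
In every case the truthful report is at least as good as any alternative, so it is a dominant strategy.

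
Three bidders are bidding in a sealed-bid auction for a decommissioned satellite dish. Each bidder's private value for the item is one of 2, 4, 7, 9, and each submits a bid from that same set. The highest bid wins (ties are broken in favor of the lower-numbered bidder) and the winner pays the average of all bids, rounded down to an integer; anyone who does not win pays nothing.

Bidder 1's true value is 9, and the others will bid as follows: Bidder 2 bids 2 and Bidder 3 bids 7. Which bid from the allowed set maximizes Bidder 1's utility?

Bid 2: loses, pays 0, utility 0.
Bid 4: loses, pays 0, utility 0.
Bid 7: wins, pays 5, utility 9 - 5 = 4.
Bid 9: wins, pays 6, utility 9 - 6 = 3.
The best choice is 7 with utility 4.

7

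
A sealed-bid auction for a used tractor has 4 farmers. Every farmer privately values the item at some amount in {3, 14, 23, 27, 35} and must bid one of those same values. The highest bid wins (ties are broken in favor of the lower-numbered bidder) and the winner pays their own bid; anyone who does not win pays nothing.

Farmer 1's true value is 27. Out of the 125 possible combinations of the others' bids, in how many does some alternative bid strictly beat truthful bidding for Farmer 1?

Others bid (3, 3, 3): truth gives 0; bid 3 gives 24 > 0. Violating.
Others bid (3, 3, 14): truth gives 0; bid 14 gives 13 > 0. Violating.
Others bid (3, 3, 23): truth gives 0; bid 23 gives 4 > 0. Violating.
Others bid (3, 14, 3): truth gives 0; bid 14 gives 13 > 0. Violating.
Others bid (3, 3, 27): truth gives 0; no alternative beats it.
Others bid (3, 3, 35): truth gives 0; no alternative beats it.
(Checking all 125 profiles: 27 have a profitable deviation, 98 do not.)

27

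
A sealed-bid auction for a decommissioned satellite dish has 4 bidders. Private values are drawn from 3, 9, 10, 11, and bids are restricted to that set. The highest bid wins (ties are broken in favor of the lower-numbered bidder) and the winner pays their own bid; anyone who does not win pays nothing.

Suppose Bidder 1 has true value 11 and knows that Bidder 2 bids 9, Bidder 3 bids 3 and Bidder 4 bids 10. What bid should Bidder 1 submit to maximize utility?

10

Bid 3: loses, pays 0, utility 0.
Bid 9: loses, pays 0, utility 0.
Bid 10: wins, pays 10, utility 11 - 10 = 1.
Bid 11: wins, pays 11, utility 11 - 11 = 0.
The best choice is 10 with utility 1.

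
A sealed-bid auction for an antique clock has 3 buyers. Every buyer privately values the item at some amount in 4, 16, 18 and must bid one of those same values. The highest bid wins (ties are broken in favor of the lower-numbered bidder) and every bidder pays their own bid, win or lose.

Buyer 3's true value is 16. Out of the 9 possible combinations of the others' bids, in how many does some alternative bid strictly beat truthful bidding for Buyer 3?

Others bid (4, 16): truth gives -16; bid 18 gives -2 > -16. Violating.
Others bid (4, 18): truth gives -16; bid 4 gives -4 > -16. Violating.
Others bid (16, 4): truth gives -16; bid 18 gives -2 > -16. Violating.
Others bid (16, 16): truth gives -16; bid 18 gives -2 > -16. Violating.
Others bid (4, 4): truth gives 0; no alternative beats it.
(Checking all 9 profiles: 8 have a profitable deviation, 1 does not.)

8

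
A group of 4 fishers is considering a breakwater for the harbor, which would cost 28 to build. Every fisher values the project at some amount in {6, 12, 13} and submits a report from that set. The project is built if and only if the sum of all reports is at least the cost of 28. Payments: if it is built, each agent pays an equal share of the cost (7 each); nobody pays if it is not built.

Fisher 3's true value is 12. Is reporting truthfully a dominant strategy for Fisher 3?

Check each profile of the others' reports and compare truth against every alternative report.
Others report (6, 6, 6): truth gives 5, best alternative gives 5.
Others report (6, 6, 12): truth gives 5, best alternative gives 5.
Others report (6, 6, 13): truth gives 5, best alternative gives 5.
Others report (6, 12, 6): truth gives 5, best alternative gives 5.
Others report (6, 12, 12): truth gives 5, best alternative gives 5.
Others report (6, 12, 13): truth gives 5, best alternative gives 5.
(Remaining 21 profiles checked similarly; truth is weakly best in each.)
In every case the truthful report is at least as good as any alternative, so it is a dominant strategy.

Yes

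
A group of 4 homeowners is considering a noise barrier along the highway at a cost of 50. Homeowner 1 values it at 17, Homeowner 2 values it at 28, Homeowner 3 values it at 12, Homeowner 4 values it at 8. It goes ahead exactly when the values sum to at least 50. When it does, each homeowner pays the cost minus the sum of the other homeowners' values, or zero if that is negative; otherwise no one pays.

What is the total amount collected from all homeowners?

15

Total value 65 ≥ cost 50, so it is built.
Homeowner 1: others sum to 48; max(0, 50 - 48) = 2.
Homeowner 2: others sum to 37; max(0, 50 - 37) = 13.
Homeowner 3: others sum to 53; max(0, 50 - 53) = 0.
Homeowner 4: others sum to 57; max(0, 50 - 57) = 0.
Total collected = 2 + 13 + 0 + 0 = 15.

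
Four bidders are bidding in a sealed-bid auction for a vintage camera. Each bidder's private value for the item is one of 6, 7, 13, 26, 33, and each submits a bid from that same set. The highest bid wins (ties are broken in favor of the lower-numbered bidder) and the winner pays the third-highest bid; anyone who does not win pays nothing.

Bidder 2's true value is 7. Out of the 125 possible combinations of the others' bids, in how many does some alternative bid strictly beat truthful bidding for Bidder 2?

Others bid (6, 6, 13): truth gives 0; bid 13 gives 1 > 0. Violating.
Others bid (6, 6, 26): truth gives 0; bid 26 gives 1 > 0. Violating.
Others bid (6, 6, 33): truth gives 0; bid 33 gives 1 > 0. Violating.
Others bid (6, 13, 6): truth gives 0; bid 13 gives 1 > 0. Violating.
Others bid (6, 6, 6): truth gives 1; no alternative beats it.
Others bid (6, 6, 7): truth gives 1; no alternative beats it.
(Checking all 125 profiles: 9 have a profitable deviation, 116 do not.)

9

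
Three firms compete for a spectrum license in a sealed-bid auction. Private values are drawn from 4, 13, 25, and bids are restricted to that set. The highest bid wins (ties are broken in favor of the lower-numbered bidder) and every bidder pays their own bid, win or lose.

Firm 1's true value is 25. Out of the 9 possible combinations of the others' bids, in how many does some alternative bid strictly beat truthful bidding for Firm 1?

4

Others bid (4, 4): truth gives 0; bid 4 gives 21 > 0. Violating.
Others bid (4, 13): truth gives 0; bid 13 gives 12 > 0. Violating.
Others bid (13, 4): truth gives 0; bid 13 gives 12 > 0. Violating.
Others bid (13, 13): truth gives 0; bid 13 gives 12 > 0. Violating.
Others bid (4, 25): truth gives 0; no alternative beats it.
Others bid (13, 25): truth gives 0; no alternative beats it.
(Checking all 9 profiles: 4 have a profitable deviation, 5 do not.)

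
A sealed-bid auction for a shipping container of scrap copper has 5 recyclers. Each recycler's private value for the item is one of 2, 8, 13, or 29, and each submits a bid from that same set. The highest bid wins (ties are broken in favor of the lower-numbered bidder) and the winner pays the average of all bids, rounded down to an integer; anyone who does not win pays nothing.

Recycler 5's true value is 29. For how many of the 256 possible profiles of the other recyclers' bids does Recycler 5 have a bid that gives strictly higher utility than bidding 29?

Others bid (2, 2, 2, 2): truth gives 22; bid 8 gives 26 > 22. Violating.
Others bid (2, 2, 2, 8): truth gives 21; bid 13 gives 24 > 21. Violating.
Others bid (2, 2, 8, 2): truth gives 21; bid 13 gives 24 > 21. Violating.
Others bid (2, 2, 8, 8): truth gives 20; bid 13 gives 23 > 20. Violating.
Others bid (2, 2, 2, 13): truth gives 20; no alternative beats it.
Others bid (2, 2, 2, 29): truth gives 0; no alternative beats it.
(Checking all 256 profiles: 16 have a profitable deviation, 240 do not.)

16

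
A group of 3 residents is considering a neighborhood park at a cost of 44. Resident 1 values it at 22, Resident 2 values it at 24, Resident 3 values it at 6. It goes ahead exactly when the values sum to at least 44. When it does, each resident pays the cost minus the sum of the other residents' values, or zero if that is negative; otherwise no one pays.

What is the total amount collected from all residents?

Total value 52 ≥ cost 44, so it is built.
Resident 1: others sum to 30; max(0, 44 - 30) = 14.
Resident 2: others sum to 28; max(0, 44 - 28) = 16.
Resident 3: others sum to 46; max(0, 44 - 46) = 0.
Total collected = 14 + 16 + 0 = 30.

30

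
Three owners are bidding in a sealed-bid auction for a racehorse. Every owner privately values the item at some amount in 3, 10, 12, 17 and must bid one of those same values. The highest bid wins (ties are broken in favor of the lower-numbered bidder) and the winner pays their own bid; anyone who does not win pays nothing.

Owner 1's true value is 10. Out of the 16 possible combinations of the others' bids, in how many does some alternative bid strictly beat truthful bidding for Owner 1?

Others bid (3, 3): truth gives 0; bid 3 gives 7 > 0. Violating.
Others bid (3, 10): truth gives 0; no alternative beats it.
Others bid (3, 12): truth gives 0; no alternative beats it.
(Checking all 16 profiles: 1 has a profitable deviation, 15 do not.)

1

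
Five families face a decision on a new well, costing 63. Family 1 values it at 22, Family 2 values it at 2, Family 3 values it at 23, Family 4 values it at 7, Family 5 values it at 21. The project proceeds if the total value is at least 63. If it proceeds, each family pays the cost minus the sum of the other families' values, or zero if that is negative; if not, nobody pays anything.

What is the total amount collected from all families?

30

Total value 75 ≥ cost 63, so it is built.
Family 1: others sum to 53; max(0, 63 - 53) = 10.
Family 2: others sum to 73; max(0, 63 - 73) = 0.
Family 3: others sum to 52; max(0, 63 - 52) = 11.
Family 4: others sum to 68; max(0, 63 - 68) = 0.
Family 5: others sum to 54; max(0, 63 - 54) = 9.
Total collected = 10 + 0 + 11 + 0 + 9 = 30.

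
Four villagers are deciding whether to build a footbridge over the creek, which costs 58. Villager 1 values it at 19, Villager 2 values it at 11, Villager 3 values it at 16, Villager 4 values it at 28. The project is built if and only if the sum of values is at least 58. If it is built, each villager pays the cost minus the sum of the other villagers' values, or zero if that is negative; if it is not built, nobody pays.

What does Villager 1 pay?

3

Total value 74 ≥ cost 58, so the project is built.
The other villagers' values sum to 55.
Cost minus that sum is 58 - 55 = 3.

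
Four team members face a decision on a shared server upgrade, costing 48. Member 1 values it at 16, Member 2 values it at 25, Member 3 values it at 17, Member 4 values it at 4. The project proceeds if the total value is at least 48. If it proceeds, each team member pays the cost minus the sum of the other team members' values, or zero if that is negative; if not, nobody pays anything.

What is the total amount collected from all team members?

16

Total value 62 ≥ cost 48, so it is built.
Member 1: others sum to 46; max(0, 48 - 46) = 2.
Member 2: others sum to 37; max(0, 48 - 37) = 11.
Member 3: others sum to 45; max(0, 48 - 45) = 3.
Member 4: others sum to 58; max(0, 48 - 58) = 0.
Total collected = 2 + 11 + 3 + 0 = 16.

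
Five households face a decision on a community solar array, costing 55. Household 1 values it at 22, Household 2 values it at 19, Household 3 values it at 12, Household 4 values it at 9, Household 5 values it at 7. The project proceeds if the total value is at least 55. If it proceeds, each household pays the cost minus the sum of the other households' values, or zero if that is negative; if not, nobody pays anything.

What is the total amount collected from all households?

13

Total value 69 ≥ cost 55, so it is built.
Household 1: others sum to 47; max(0, 55 - 47) = 8.
Household 2: others sum to 50; max(0, 55 - 50) = 5.
Household 3: others sum to 57; max(0, 55 - 57) = 0.
Household 4: others sum to 60; max(0, 55 - 60) = 0.
Household 5: others sum to 62; max(0, 55 - 62) = 0.
Total collected = 8 + 5 + 0 + 0 + 0 = 13.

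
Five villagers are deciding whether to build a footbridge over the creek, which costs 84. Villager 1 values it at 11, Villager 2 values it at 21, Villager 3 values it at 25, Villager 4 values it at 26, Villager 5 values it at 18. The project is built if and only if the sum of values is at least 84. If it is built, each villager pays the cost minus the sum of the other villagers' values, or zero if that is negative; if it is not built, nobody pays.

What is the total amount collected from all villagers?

Total value 101 ≥ cost 84, so it is built.
Villager 1: others sum to 90; max(0, 84 - 90) = 0.
Villager 2: others sum to 80; max(0, 84 - 80) = 4.
Villager 3: others sum to 76; max(0, 84 - 76) = 8.
Villager 4: others sum to 75; max(0, 84 - 75) = 9.
Villager 5: others sum to 83; max(0, 84 - 83) = 1.
Total collected = 0 + 4 + 8 + 9 + 1 = 22.

22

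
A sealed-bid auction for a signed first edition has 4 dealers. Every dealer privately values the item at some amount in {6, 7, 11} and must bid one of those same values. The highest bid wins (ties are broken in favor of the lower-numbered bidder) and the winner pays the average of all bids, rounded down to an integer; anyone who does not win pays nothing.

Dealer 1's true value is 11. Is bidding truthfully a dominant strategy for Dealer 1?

No

Consider the case where Dealer 2 bids 6, Dealer 3 bids 6 and Dealer 4 bids 6.
Truthful bid 11: wins, pays 7, utility 11 - 7 = 4.
Bid 6 instead: wins, pays 6, utility 11 - 6 = 5.
Since 5 > 4, bidding 6 is strictly better here, so truthful bidding is not dominant.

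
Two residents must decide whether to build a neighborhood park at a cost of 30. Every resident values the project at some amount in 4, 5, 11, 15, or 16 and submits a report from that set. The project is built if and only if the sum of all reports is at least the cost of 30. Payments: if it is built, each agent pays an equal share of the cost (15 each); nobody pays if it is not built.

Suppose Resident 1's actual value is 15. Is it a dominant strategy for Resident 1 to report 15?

Yes

Check each profile of the others' reports and compare truth against every alternative report.
Others report (4): truth gives 0, best alternative gives 0.
Others report (5): truth gives 0, best alternative gives 0.
Others report (11): truth gives 0, best alternative gives 0.
Others report (15): truth gives 0, best alternative gives 0.
Others report (16): truth gives 0, best alternative gives 0.
In every case the truthful report is at least as good as any alternative, so it is a dominant strategy.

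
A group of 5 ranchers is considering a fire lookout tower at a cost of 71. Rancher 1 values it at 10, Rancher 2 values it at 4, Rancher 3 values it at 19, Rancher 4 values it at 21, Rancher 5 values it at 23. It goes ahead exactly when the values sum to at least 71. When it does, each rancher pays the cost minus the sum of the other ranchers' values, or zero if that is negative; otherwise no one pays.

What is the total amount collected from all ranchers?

49

Total value 77 ≥ cost 71, so it is built.
Rancher 1: others sum to 67; max(0, 71 - 67) = 4.
Rancher 2: others sum to 73; max(0, 71 - 73) = 0.
Rancher 3: others sum to 58; max(0, 71 - 58) = 13.
Rancher 4: others sum to 56; max(0, 71 - 56) = 15.
Rancher 5: others sum to 54; max(0, 71 - 54) = 17.
Total collected = 4 + 0 + 13 + 15 + 17 = 49.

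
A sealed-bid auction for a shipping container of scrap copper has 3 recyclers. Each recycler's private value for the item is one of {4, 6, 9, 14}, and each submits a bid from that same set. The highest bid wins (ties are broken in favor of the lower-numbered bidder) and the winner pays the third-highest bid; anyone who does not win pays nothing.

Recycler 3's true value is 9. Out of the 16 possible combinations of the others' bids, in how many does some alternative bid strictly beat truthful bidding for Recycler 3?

Others bid (4, 9): truth gives 0; bid 14 gives 5 > 0. Violating.
Others bid (6, 9): truth gives 0; bid 14 gives 3 > 0. Violating.
Others bid (9, 4): truth gives 0; bid 14 gives 5 > 0. Violating.
Others bid (9, 6): truth gives 0; bid 14 gives 3 > 0. Violating.
Others bid (4, 4): truth gives 5; no alternative beats it.
Others bid (4, 6): truth gives 5; no alternative beats it.
(Checking all 16 profiles: 4 have a profitable deviation, 12 do not.)

4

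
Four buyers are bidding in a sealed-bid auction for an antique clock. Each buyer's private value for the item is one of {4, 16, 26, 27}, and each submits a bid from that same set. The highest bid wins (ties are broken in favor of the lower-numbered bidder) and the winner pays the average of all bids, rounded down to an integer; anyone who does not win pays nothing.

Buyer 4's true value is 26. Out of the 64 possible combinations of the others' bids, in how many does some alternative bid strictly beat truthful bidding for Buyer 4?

Others bid (4, 4, 4): truth gives 17; bid 16 gives 19 > 17. Violating.
Others bid (4, 4, 26): truth gives 0; bid 27 gives 11 > 0. Violating.
Others bid (4, 16, 26): truth gives 0; bid 27 gives 8 > 0. Violating.
Others bid (4, 26, 4): truth gives 0; bid 27 gives 11 > 0. Violating.
Others bid (4, 4, 16): truth gives 14; no alternative beats it.
Others bid (4, 4, 27): truth gives 0; no alternative beats it.
(Checking all 64 profiles: 19 have a profitable deviation, 45 do not.)

19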